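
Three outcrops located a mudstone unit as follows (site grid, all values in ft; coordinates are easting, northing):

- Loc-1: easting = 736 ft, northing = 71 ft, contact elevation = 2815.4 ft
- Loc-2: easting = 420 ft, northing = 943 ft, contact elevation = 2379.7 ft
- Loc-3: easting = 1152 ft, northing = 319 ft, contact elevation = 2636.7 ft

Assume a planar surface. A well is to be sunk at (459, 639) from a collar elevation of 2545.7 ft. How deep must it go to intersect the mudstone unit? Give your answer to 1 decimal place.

6.4 ft

Two edge vectors: Loc-1→Loc-2 = (-316, 872, -435.7), Loc-1→Loc-3 = (416, 248, -178.7).
Normal n = (Loc-1→Loc-2) × (Loc-1→Loc-3) = (-47772.8, -237720.4, -441120).
So ∂z/∂easting = −n_x/n_z = −0.108299 and ∂z/∂northing = −n_y/n_z = −0.538902.
Intercept c from Loc-1: 2815.4 + 79.71 + 38.26 = 2933.37.
At (459, 639): z_contact = −49.71 − 344.36 + 2933.37 = 2539.30 ft.
Depth below ground = 2545.7 − 2539.30 = 6.4 ft.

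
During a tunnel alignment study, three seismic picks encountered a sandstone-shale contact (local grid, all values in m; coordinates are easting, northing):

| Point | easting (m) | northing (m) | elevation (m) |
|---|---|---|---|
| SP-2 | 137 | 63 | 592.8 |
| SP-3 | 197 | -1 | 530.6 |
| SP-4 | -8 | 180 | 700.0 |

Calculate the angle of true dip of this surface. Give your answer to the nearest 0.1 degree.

49.2°

Two edge vectors: SP-2→SP-3 = (60, -64, -62.2), SP-2→SP-4 = (-145, 117, 107.2).
Normal n = (SP-2→SP-3) × (SP-2→SP-4) = (416.6, 2587, -2260).
So ∂z/∂easting = −n_x/n_z = 0.18434 and ∂z/∂northing = −n_y/n_z = 1.14469.
Gradient magnitude |∇z| = √(a² + b²) = √(0.03398 + 1.31032) = 1.15944.
True dip = arctan(1.15944) = 49.2°, dipping toward S (azimuth ≈ 189°).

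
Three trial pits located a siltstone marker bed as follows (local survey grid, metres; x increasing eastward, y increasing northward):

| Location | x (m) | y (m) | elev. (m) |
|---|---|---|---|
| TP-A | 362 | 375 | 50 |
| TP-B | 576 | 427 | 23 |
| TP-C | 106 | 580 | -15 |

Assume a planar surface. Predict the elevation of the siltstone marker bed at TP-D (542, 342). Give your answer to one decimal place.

Two edge vectors: TP-A→TP-B = (214, 52, -27), TP-A→TP-C = (-256, 205, -65).
Normal n = (TP-A→TP-B) × (TP-A→TP-C) = (2155, 20822, 57182).
So ∂z/∂x = −n_x/n_z = −0.03769 and ∂z/∂y = −n_y/n_z = −0.36414.
Intercept c from TP-A: 50 + 13.64 + 136.55 = 200.19.
At (542, 342): z = −20.4 − 124.5 + 200.19 = 55.2 m.

55.2 m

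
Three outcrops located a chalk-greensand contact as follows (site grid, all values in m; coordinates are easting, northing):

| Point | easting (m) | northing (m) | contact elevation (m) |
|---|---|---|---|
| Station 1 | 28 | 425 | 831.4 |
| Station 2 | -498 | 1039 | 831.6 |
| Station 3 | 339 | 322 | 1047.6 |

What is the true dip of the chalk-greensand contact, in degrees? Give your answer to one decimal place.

Let the plane be z = a·easting + b·northing + c.
Station 2−Station 1: −526a + 614b = 0.2;  Station 3−Station 1: 311a − 103b = 216.2.
Solving gives a = 0.97069, b = 0.83190.
Gradient magnitude |∇z| = √(a² + b²) = √(0.94224 + 0.69205) = 1.27840.
True dip = arctan(1.27840) = 52.0°, dipping toward SW (azimuth ≈ 229°).

52.0°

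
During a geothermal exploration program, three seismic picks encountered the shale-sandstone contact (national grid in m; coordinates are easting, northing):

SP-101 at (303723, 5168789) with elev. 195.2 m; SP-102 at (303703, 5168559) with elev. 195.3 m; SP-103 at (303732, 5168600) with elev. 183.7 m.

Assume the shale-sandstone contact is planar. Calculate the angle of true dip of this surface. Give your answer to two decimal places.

24.56°

Let the plane be z = a·easting + b·northing + c.
SP-102−SP-101: −20a − 230b = 0.1;  SP-103−SP-101: 9a − 189b = −11.5.
Solving gives a = −0.45537, b = 0.03916.
Gradient magnitude |∇z| = √(a² + b²) = √(0.20736 + 0.00153) = 0.45705.
True dip = arctan(0.45705) = 24.56°, dipping toward E (azimuth ≈ 095°).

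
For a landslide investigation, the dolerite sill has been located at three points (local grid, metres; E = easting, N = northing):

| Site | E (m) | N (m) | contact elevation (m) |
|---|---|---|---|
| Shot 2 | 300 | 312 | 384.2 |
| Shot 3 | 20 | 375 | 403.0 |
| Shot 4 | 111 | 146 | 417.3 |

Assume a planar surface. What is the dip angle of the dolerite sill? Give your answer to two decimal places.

7.54°

Two edge vectors: Shot 2→Shot 3 = (-280, 63, 18.8), Shot 2→Shot 4 = (-189, -166, 33.1).
Normal n = (Shot 2→Shot 3) × (Shot 2→Shot 4) = (5206.1, 5714.8, 58387).
So ∂z/∂E = −n_x/n_z = −0.08917 and ∂z/∂N = −n_y/n_z = −0.09788.
Gradient magnitude |∇z| = √(a² + b²) = √(0.00795 + 0.00958) = 0.13240.
True dip = arctan(0.13240) = 7.54°, dipping toward NE (azimuth ≈ 042°).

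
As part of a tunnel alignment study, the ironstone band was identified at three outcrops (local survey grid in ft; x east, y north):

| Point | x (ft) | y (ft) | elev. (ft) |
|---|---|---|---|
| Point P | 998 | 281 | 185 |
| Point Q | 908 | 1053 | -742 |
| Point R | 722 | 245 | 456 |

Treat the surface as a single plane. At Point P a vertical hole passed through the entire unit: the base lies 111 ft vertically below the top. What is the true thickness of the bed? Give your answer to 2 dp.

60.74 ft

Two edge vectors: Point P→Point Q = (-90, 772, -927), Point P→Point R = (-276, -36, 271).
Normal n = (Point P→Point Q) × (Point P→Point R) = (175840, 280242, 216312).
So ∂z/∂x = −n_x/n_z = −0.81290 and ∂z/∂y = −n_y/n_z = −1.29555.
|∇z| = √(a²+b²) = 1.52946, so dip δ = arctan(1.52946) = 56.82°.
True thickness = vertical thickness × cos δ = 111 × cos 56.82° = 60.74 ft.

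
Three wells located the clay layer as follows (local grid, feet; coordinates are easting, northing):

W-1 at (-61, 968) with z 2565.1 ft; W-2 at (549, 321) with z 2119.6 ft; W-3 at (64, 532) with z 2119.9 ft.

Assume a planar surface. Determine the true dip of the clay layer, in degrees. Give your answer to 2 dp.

51.82°

Let the plane be z = a·easting + b·northing + c.
W-2−W-1: 610a − 647b = −445.5;  W-3−W-1: 125a − 436b = −445.2.
Solving gives a = 0.50683, b = 1.16641.
Gradient magnitude |∇z| = √(a² + b²) = √(0.25688 + 1.36051) = 1.27176.
True dip = arctan(1.27176) = 51.82°, dipping toward SSW (azimuth ≈ 203°).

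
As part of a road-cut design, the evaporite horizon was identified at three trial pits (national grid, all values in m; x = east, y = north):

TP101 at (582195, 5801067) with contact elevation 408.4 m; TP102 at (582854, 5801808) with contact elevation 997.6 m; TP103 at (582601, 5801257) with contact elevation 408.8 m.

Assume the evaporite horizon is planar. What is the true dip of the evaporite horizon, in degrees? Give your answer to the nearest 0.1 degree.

Let the plane be z = a·x + b·y + c.
TP102−TP101: 659a + 741b = 589.2;  TP103−TP101: 406a + 190b = 0.4.
Solving gives a = −0.63570, b = 1.36049.
Gradient magnitude |∇z| = √(a² + b²) = √(0.40411 + 1.85094) = 1.50168.
True dip = arctan(1.50168) = 56.3°, dipping toward SSE (azimuth ≈ 155°).

56.3°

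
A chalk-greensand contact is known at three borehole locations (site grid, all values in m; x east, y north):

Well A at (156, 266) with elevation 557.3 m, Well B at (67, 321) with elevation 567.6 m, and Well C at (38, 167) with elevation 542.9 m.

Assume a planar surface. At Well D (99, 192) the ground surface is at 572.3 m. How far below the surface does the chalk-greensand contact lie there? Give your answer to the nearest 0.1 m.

Two edge vectors: Well A→Well B = (-89, 55, 10.3), Well A→Well C = (-118, -99, -14.4).
Normal n = (Well A→Well B) × (Well A→Well C) = (227.7, -2497, 15301).
So ∂z/∂x = −n_x/n_z = −0.01488 and ∂z/∂y = −n_y/n_z = 0.16319.
Intercept c from Well A: 557.3 + 2.32 − 43.41 = 516.21.
At (99, 192): z_contact = −1.47 + 31.33 + 516.21 = 546.07 m.
Depth below ground = 572.3 − 546.07 = 26.2 m.

26.2 m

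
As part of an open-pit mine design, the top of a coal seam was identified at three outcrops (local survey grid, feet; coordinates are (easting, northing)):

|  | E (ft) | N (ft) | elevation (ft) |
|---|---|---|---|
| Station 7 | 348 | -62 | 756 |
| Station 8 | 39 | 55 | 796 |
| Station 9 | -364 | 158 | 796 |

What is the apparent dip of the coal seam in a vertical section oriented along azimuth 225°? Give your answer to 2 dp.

Let the plane be z = a·E + b·N + c.
Station 8−Station 7: −309a + 117b = 40;  Station 9−Station 7: −712a + 220b = 40.
Solving gives a = 0.26886, b = 1.05194.
Unit vector along 225° is (sin 225°, cos 225°) = (-0.7071, -0.7071).
Slope in that direction = a·(-0.7071) + b·(-0.7071) = −0.93395.
Apparent dip = arctan|0.93395| = 43.04° (true dip is 47.4°, so apparent ≤ true as expected).

43.04°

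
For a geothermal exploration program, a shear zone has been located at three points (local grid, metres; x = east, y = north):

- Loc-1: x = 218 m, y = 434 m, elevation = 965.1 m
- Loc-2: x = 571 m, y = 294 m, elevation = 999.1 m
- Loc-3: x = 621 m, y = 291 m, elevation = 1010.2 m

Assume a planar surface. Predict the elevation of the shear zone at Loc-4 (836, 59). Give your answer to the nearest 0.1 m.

Two edge vectors: Loc-1→Loc-2 = (353, -140, 34), Loc-1→Loc-3 = (403, -143, 45.1).
Normal n = (Loc-1→Loc-2) × (Loc-1→Loc-3) = (-1452, -2218.3, 5941).
So ∂z/∂x = −n_x/n_z = 0.24440 and ∂z/∂y = −n_y/n_z = 0.37339.
Intercept c from Loc-1: 965.1 − 53.28 − 162.05 = 749.77.
At (836, 59): z = 204.3 + 22.0 + 749.77 = 976.1 m.

976.1 m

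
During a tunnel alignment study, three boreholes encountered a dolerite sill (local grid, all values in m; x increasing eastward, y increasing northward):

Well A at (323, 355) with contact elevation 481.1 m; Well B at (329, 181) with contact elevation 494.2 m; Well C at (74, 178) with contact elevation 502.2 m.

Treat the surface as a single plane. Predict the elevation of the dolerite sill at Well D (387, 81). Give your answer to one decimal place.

Let the plane be z = a·x + b·y + c.
Well B−Well A: 6a − 174b = 13.1;  Well C−Well A: −249a − 177b = 21.1.
Solving gives a = −0.03047, b = −0.07634.
Then c = 481.1 − a·323 − b·355 = 518.04.
At (387, 81): z = −11.8 − 6.2 + 518.04 = 500.1 m.

500.1 m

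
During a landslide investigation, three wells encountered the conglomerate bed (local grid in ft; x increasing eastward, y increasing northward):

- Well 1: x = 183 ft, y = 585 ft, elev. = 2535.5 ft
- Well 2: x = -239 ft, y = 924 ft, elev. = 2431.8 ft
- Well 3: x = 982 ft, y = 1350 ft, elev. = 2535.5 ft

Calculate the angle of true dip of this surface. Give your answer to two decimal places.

10.94°

Two edge vectors: Well 1→Well 2 = (-422, 339, -103.7), Well 1→Well 3 = (799, 765, 0).
Normal n = (Well 1→Well 2) × (Well 1→Well 3) = (79330.5, -82856.3, -593691).
So ∂z/∂x = −n_x/n_z = 0.13362 and ∂z/∂y = −n_y/n_z = −0.13956.
Gradient magnitude |∇z| = √(a² + b²) = √(0.01785 + 0.01948) = 0.19322.
True dip = arctan(0.19322) = 10.94°, dipping toward NW (azimuth ≈ 316°).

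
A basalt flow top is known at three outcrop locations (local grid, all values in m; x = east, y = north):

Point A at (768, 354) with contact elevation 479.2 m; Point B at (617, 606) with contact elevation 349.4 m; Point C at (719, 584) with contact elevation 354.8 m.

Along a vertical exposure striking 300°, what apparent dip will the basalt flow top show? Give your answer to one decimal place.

12.4°

Two edge vectors: Point A→Point B = (-151, 252, -129.8), Point A→Point C = (-49, 230, -124.4).
Normal n = (Point A→Point B) × (Point A→Point C) = (-1494.8, -12424.2, -22382).
So ∂z/∂x = −n_x/n_z = −0.06679 and ∂z/∂y = −n_y/n_z = −0.55510.
Unit vector along 300° is (sin 300°, cos 300°) = (-0.8660, 0.5000).
Slope in that direction = a·(-0.8660) + b·(0.5000) = −0.21971.
Apparent dip = arctan|0.21971| = 12.4° (true dip is 29.2°, so apparent ≤ true as expected).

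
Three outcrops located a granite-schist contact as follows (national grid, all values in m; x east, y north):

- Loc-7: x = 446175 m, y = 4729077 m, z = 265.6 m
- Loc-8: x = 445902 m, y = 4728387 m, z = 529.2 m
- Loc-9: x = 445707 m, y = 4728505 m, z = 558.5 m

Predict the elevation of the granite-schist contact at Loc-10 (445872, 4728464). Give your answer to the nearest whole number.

518 m

Let the plane be z = a·x + b·y + c.
Loc-8−Loc-7: −273a − 690b = 263.6;  Loc-9−Loc-7: −468a − 572b = 292.9.
Solving gives a = −0.30775107, b = −0.26026660.
Then c = 265.6 − a·446175 − b·4729077 = 1368397.25.
At (445872, 4728464): z = −137217.6 − 1230661.3 + 1368397.25 = 518.4 m.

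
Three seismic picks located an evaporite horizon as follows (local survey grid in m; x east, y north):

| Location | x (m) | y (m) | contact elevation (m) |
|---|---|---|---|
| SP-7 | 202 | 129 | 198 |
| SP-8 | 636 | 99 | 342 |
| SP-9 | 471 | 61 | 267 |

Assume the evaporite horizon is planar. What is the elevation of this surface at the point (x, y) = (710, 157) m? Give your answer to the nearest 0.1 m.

392.4 m

Let the plane be z = a·x + b·y + c.
SP-8−SP-7: 434a − 30b = 144;  SP-9−SP-7: 269a − 68b = 69.
Solving gives a = 0.36013, b = 0.40994.
Then c = 198 − a·202 − b·129 = 72.37.
At (710, 157): z = 255.7 + 64.4 + 72.37 = 392.4 m.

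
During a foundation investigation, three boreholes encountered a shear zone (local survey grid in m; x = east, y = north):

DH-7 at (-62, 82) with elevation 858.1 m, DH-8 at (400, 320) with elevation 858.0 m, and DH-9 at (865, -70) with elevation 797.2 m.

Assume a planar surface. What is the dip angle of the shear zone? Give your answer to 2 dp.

6.20°

Let the plane be z = a·x + b·y + c.
DH-8−DH-7: 462a + 238b = −0.1;  DH-9−DH-7: 927a − 152b = −60.9.
Solving gives a = −0.04989, b = 0.09642.
Gradient magnitude |∇z| = √(a² + b²) = √(0.00249 + 0.00930) = 0.10856.
True dip = arctan(0.10856) = 6.20°, dipping toward SSE (azimuth ≈ 153°).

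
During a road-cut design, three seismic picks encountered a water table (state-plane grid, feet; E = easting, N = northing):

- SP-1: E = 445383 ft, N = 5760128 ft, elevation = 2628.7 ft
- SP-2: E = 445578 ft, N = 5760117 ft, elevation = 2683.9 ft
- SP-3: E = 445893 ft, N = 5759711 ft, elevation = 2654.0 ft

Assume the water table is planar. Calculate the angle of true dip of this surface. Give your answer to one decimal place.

Let the plane be z = a·E + b·N + c.
SP-2−SP-1: 195a − 11b = 55.2;  SP-3−SP-1: 510a − 417b = 25.3.
Solving gives a = 0.30038, b = 0.30670.
Gradient magnitude |∇z| = √(a² + b²) = √(0.09023 + 0.09406) = 0.42929.
True dip = arctan(0.42929) = 23.2°, dipping toward SW (azimuth ≈ 224°).

23.2°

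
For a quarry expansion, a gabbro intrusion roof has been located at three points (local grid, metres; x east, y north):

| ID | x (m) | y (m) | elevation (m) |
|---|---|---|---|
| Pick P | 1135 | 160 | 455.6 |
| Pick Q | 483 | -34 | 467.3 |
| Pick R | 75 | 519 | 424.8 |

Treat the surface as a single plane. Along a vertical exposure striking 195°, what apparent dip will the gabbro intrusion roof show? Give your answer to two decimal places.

4.02°

Let the plane be z = a·x + b·y + c.
Pick Q−Pick P: −652a − 194b = 11.7;  Pick R−Pick P: −1060a + 359b = −30.8.
Solving gives a = 0.00404, b = −0.07388.
Unit vector along 195° is (sin 195°, cos 195°) = (-0.2588, -0.9659).
Slope in that direction = a·(-0.2588) + b·(-0.9659) = 0.07031.
Apparent dip = arctan|0.07031| = 4.02° (true dip is 4.2°, so apparent ≤ true as expected).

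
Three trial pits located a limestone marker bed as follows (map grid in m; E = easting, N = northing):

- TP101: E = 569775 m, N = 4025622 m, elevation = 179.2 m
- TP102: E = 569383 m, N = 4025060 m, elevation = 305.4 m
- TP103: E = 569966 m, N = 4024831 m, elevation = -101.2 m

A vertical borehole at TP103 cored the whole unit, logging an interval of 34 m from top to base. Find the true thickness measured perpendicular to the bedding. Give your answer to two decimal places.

28.51 m

Let the plane be z = a·E + b·N + c.
TP102−TP101: −392a − 562b = 126.2;  TP103−TP101: 191a − 791b = −280.4.
Solving gives a = −0.61668, b = 0.20558.
|∇z| = √(a²+b²) = 0.65004, so dip δ = arctan(0.65004) = 33.03°.
True thickness = vertical thickness × cos δ = 34 × cos 33.03° = 28.51 m.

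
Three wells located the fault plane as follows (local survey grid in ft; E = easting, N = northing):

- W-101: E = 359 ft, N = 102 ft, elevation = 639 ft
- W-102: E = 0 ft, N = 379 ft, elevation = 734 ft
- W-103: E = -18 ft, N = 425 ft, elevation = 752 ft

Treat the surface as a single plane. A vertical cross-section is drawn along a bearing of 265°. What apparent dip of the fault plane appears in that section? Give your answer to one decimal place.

5.1°

Two edge vectors: W-101→W-102 = (-359, 277, 95), W-101→W-103 = (-377, 323, 113).
Normal n = (W-101→W-102) × (W-101→W-103) = (616, 4752, -11528).
So ∂z/∂E = −n_x/n_z = 0.05344 and ∂z/∂N = −n_y/n_z = 0.41221.
Unit vector along 265° is (sin 265°, cos 265°) = (-0.9962, -0.0872).
Slope in that direction = a·(-0.9962) + b·(-0.0872) = −0.08916.
Apparent dip = arctan|0.08916| = 5.1° (true dip is 22.6°, so apparent ≤ true as expected).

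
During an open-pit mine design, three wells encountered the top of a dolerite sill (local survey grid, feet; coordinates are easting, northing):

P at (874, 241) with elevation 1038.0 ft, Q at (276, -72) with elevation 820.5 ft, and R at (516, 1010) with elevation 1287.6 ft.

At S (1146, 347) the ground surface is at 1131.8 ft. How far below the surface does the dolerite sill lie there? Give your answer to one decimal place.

Let the plane be z = a·easting + b·northing + c.
Q−P: −598a − 313b = −217.5;  R−P: −358a + 769b = 249.6.
Solving gives a = 0.155849, b = 0.397131.
Then c = 1038 − a·874 − b·241 = 806.08.
At (1146, 347): z_contact = 178.60 + 137.80 + 806.08 = 1122.49 ft.
Depth below ground = 1131.8 − 1122.49 = 9.3 ft.

9.3 ft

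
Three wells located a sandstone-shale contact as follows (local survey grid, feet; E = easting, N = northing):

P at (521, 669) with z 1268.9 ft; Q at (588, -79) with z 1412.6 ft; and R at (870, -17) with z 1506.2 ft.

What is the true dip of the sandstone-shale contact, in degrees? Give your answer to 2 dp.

21.80°

Let the plane be z = a·E + b·N + c.
Q−P: 67a − 748b = 143.7;  R−P: 349a − 686b = 237.3.
Solving gives a = 0.36693, b = −0.15925.
Gradient magnitude |∇z| = √(a² + b²) = √(0.13463 + 0.02536) = 0.39999.
True dip = arctan(0.39999) = 21.80°, dipping toward WNW (azimuth ≈ 293°).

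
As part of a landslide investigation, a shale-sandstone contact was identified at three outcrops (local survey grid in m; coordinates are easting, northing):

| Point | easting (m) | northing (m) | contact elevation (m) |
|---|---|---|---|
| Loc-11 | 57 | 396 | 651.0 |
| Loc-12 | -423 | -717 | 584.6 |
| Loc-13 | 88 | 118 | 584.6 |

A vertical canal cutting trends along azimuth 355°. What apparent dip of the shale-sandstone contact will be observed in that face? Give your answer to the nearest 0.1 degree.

Let the plane be z = a·easting + b·northing + c.
Loc-12−Loc-11: −480a − 1113b = −66.4;  Loc-13−Loc-11: 31a − 278b = −66.4.
Solving gives a = −0.33014, b = 0.20204.
Unit vector along 355° is (sin 355°, cos 355°) = (-0.0872, 0.9962).
Slope in that direction = a·(-0.0872) + b·(0.9962) = 0.23004.
Apparent dip = arctan|0.23004| = 13.0° (true dip is 21.2°, so apparent ≤ true as expected).

13.0°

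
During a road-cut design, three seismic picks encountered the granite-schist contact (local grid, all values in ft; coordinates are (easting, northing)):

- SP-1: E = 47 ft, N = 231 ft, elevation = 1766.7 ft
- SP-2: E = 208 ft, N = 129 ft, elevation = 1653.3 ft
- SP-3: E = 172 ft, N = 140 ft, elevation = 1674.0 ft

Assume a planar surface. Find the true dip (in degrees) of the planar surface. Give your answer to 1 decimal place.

31.0°

Two edge vectors: SP-1→SP-2 = (161, -102, -113.4), SP-1→SP-3 = (125, -91, -92.7).
Normal n = (SP-1→SP-2) × (SP-1→SP-3) = (-864, 749.7, -1901).
So ∂z/∂E = −n_x/n_z = −0.45450 and ∂z/∂N = −n_y/n_z = 0.39437.
Gradient magnitude |∇z| = √(a² + b²) = √(0.20657 + 0.15553) = 0.60174.
True dip = arctan(0.60174) = 31.0°, dipping toward SE (azimuth ≈ 131°).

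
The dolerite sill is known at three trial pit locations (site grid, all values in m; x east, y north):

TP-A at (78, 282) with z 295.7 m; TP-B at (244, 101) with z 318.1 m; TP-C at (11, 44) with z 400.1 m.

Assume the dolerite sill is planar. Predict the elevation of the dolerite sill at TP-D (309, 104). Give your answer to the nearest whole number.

300 m

Let the plane be z = a·x + b·y + c.
TP-B−TP-A: 166a − 181b = 22.4;  TP-C−TP-A: −67a − 238b = 104.4.
Solving gives a = −0.26271, b = −0.36470.
Then c = 295.7 − a·78 − b·282 = 419.04.
At (309, 104): z = −81.2 − 37.9 + 419.04 = 299.9 m.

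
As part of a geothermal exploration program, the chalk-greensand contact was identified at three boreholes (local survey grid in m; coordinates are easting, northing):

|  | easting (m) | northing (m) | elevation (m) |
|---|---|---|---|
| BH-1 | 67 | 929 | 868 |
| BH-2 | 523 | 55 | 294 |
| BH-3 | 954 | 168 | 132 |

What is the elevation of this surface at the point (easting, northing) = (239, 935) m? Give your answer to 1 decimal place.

787.5 m

Let the plane be z = a·easting + b·northing + c.
BH-2−BH-1: 456a − 874b = −574;  BH-3−BH-1: 887a − 761b = −736.
Solving gives a = −0.48211, b = 0.40522.
Then c = 868 − a·67 − b·929 = 523.86.
At (239, 935): z = −115.2 + 378.9 + 523.86 = 787.5 m.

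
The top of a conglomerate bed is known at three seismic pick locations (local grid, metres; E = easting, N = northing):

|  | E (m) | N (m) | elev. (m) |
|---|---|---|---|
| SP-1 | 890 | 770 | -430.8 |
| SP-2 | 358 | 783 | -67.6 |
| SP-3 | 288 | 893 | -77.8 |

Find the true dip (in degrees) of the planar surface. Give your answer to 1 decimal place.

41.3°

Two edge vectors: SP-1→SP-2 = (-532, 13, 363.2), SP-1→SP-3 = (-602, 123, 353).
Normal n = (SP-1→SP-2) × (SP-1→SP-3) = (-40084.6, -30850.4, -57610).
So ∂z/∂E = −n_x/n_z = −0.69579 and ∂z/∂N = −n_y/n_z = −0.53550.
Gradient magnitude |∇z| = √(a² + b²) = √(0.48413 + 0.28676) = 0.87800.
True dip = arctan(0.87800) = 41.3°, dipping toward NE (azimuth ≈ 052°).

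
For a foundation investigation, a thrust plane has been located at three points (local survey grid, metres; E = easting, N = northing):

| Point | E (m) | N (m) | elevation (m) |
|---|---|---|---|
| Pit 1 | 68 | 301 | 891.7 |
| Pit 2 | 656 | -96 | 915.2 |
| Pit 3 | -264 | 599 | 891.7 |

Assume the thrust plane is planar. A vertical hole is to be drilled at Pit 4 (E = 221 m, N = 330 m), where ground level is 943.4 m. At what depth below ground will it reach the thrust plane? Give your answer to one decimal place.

21.8 m

Two edge vectors: Pit 1→Pit 2 = (588, -397, 23.5), Pit 1→Pit 3 = (-332, 298, 0).
Normal n = (Pit 1→Pit 2) × (Pit 1→Pit 3) = (-7003, -7802, 43420).
So ∂z/∂E = −n_x/n_z = 0.16129 and ∂z/∂N = −n_y/n_z = 0.17969.
Intercept c from Pit 1: 891.7 − 10.97 − 54.09 = 826.65.
At (221, 330): z_contact = 35.64 + 59.30 + 826.65 = 921.59 m.
Depth below ground = 943.4 − 921.59 = 21.8 m.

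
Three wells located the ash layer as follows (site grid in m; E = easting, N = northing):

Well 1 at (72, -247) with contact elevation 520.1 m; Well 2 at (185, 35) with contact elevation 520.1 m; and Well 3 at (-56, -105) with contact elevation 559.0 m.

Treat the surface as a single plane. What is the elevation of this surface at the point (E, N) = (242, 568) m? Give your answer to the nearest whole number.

Two edge vectors: Well 1→Well 2 = (113, 282, 0), Well 1→Well 3 = (-128, 142, 38.9).
Normal n = (Well 1→Well 2) × (Well 1→Well 3) = (10969.8, -4395.7, 52142).
So ∂z/∂E = −n_x/n_z = −0.21038 and ∂z/∂N = −n_y/n_z = 0.08430.
Intercept c from Well 1: 520.1 + 15.15 + 20.82 = 556.07.
At (242, 568): z = −50.9 + 47.9 + 556.07 = 553.0 m.

553 m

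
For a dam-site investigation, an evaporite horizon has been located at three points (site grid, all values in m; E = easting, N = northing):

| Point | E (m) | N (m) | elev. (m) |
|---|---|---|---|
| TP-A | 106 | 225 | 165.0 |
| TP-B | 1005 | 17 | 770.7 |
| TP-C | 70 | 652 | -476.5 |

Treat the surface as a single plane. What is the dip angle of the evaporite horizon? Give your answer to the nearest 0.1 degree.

56.5°

Two edge vectors: TP-A→TP-B = (899, -208, 605.7), TP-A→TP-C = (-36, 427, -641.5).
Normal n = (TP-A→TP-B) × (TP-A→TP-C) = (-125201.9, 554903.3, 376385).
So ∂z/∂E = −n_x/n_z = 0.33264 and ∂z/∂N = −n_y/n_z = −1.47430.
Gradient magnitude |∇z| = √(a² + b²) = √(0.11065 + 2.17355) = 1.51136.
True dip = arctan(1.51136) = 56.5°, dipping toward NNW (azimuth ≈ 347°).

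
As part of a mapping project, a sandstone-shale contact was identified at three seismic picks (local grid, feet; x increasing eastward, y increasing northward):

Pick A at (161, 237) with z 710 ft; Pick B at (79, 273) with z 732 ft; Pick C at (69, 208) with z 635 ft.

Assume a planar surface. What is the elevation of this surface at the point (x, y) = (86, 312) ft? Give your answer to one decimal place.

790.6 ft

Let the plane be z = a·x + b·y + c.
Pick B−Pick A: −82a + 36b = 22;  Pick C−Pick A: −92a − 29b = −75.
Solving gives a = 0.36239, b = 1.43656.
Then c = 710 − a·161 − b·237 = 311.19.
At (86, 312): z = 31.2 + 448.2 + 311.19 = 790.6 ft.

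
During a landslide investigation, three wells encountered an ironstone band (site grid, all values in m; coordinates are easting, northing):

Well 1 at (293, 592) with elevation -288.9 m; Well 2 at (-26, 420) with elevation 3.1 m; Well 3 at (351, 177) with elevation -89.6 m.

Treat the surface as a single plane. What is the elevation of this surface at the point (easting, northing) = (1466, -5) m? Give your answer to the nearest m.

Two edge vectors: Well 1→Well 2 = (-319, -172, 292), Well 1→Well 3 = (58, -415, 199.3).
Normal n = (Well 1→Well 2) × (Well 1→Well 3) = (86900.4, 80512.7, 142361).
So ∂z/∂easting = −n_x/n_z = −0.61042 and ∂z/∂northing = −n_y/n_z = −0.56555.
Intercept c from Well 1: -288.9 + 178.85 + 334.81 = 224.76.
At (1466, -5): z = −894.9 + 2.8 + 224.76 = -667.3 m.

-667 m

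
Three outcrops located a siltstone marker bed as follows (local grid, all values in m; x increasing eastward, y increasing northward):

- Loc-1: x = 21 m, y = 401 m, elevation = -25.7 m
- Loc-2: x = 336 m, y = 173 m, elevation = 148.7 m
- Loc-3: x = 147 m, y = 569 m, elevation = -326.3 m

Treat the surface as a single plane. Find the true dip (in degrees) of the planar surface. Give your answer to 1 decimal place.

Two edge vectors: Loc-1→Loc-2 = (315, -228, 174.4), Loc-1→Loc-3 = (126, 168, -300.6).
Normal n = (Loc-1→Loc-2) × (Loc-1→Loc-3) = (39237.6, 116663.4, 81648).
So ∂z/∂x = −n_x/n_z = −0.48057 and ∂z/∂y = −n_y/n_z = −1.42886.
Gradient magnitude |∇z| = √(a² + b²) = √(0.23095 + 2.04164) = 1.50751.
True dip = arctan(1.50751) = 56.4°, dipping toward NNE (azimuth ≈ 019°).

56.4°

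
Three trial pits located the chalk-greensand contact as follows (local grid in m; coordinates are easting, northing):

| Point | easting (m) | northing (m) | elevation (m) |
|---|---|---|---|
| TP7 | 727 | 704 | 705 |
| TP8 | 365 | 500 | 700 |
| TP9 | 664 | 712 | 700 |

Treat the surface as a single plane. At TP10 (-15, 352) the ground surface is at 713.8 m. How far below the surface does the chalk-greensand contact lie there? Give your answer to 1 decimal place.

25.3 m

Let the plane be z = a·easting + b·northing + c.
TP8−TP7: −362a − 204b = −5;  TP9−TP7: −63a + 8b = −5.
Solving gives a = 0.06731, b = −0.09493.
Then c = 705 − a·727 − b·704 = 722.90.
At (-15, 352): z_contact = −1.01 − 33.42 + 722.90 = 688.47 m.
Depth below ground = 713.8 − 688.47 = 25.3 m.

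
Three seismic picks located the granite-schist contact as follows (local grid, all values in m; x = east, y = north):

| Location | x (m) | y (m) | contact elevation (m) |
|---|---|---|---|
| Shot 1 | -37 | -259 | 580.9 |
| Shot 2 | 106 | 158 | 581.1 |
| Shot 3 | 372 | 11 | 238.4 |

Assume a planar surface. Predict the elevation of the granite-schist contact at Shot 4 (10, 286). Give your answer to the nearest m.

733 m

Let the plane be z = a·x + b·y + c.
Shot 2−Shot 1: 143a + 417b = 0.2;  Shot 3−Shot 1: 409a + 270b = −342.5.
Solving gives a = −1.08287, b = 0.37182.
Then c = 580.9 − a·-37 − b·-259 = 637.14.
At (10, 286): z = −10.8 + 106.3 + 637.14 = 732.6 m.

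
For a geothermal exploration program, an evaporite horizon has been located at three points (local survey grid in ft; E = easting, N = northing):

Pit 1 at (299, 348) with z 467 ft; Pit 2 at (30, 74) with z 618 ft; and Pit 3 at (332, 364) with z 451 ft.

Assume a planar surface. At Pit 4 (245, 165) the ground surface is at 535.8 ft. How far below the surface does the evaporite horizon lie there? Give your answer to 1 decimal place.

20.1 ft

Two edge vectors: Pit 1→Pit 2 = (-269, -274, 151), Pit 1→Pit 3 = (33, 16, -16).
Normal n = (Pit 1→Pit 2) × (Pit 1→Pit 3) = (1968, 679, 4738).
So ∂z/∂E = −n_x/n_z = −0.41537 and ∂z/∂N = −n_y/n_z = −0.14331.
Intercept c from Pit 1: 467 + 124.19 + 49.87 = 641.07.
At (245, 165): z_contact = −101.76 − 23.65 + 641.07 = 515.66 ft.
Depth below ground = 535.8 − 515.66 = 20.1 ft.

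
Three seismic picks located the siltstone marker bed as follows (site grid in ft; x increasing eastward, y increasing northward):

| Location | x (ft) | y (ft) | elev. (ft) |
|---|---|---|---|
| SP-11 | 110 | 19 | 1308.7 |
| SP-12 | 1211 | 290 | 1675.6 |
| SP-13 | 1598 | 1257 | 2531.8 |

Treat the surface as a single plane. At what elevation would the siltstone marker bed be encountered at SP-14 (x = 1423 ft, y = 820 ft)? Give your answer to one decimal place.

2144.9 ft

Let the plane be z = a·x + b·y + c.
SP-12−SP-11: 1101a + 271b = 366.9;  SP-13−SP-11: 1488a + 1238b = 1223.1.
Solving gives a = 0.127905, b = 0.834230.
Then c = 1308.7 − a·110 − b·19 = 1278.78.
At (1423, 820): z = 182.0 + 684.1 + 1278.78 = 2144.9 ft.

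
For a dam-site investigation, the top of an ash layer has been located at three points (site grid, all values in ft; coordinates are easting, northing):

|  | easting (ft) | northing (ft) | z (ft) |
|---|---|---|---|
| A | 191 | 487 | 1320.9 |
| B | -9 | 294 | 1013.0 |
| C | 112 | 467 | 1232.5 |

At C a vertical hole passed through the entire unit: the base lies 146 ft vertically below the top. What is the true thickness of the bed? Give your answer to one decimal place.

Let the plane be z = a·easting + b·northing + c.
B−A: −200a − 193b = −307.9;  C−A: −79a − 20b = −88.4.
Solving gives a = 0.96943, b = 0.59074.
|∇z| = √(a²+b²) = 1.13524, so dip δ = arctan(1.13524) = 48.62°.
True thickness = vertical thickness × cos δ = 146 × cos 48.62° = 96.5 ft.

96.5 ft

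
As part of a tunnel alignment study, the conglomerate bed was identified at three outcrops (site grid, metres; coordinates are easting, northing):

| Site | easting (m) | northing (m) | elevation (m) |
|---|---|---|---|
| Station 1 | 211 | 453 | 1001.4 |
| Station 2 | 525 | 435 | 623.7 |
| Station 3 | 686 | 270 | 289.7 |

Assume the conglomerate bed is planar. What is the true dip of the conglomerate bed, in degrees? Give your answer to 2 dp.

Two edge vectors: Station 1→Station 2 = (314, -18, -377.7), Station 1→Station 3 = (475, -183, -711.7).
Normal n = (Station 1→Station 2) × (Station 1→Station 3) = (-56308.5, 44066.3, -48912).
So ∂z/∂easting = −n_x/n_z = −1.15122 and ∂z/∂northing = −n_y/n_z = 0.90093.
Gradient magnitude |∇z| = √(a² + b²) = √(1.32531 + 0.81168) = 1.46184.
True dip = arctan(1.46184) = 55.63°, dipping toward SE (azimuth ≈ 128°).

55.63°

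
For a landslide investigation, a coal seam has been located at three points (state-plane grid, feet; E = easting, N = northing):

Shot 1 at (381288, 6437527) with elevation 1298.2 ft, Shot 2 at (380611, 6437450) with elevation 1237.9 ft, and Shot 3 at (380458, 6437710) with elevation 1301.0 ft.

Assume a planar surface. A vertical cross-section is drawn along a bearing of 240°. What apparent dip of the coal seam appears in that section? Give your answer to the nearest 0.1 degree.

Let the plane be z = a·E + b·N + c.
Shot 2−Shot 1: −677a − 77b = −60.3;  Shot 3−Shot 1: −830a + 183b = 2.8.
Solving gives a = 0.05761, b = 0.27659.
Unit vector along 240° is (sin 240°, cos 240°) = (-0.8660, -0.5000).
Slope in that direction = a·(-0.8660) + b·(-0.5000) = −0.18819.
Apparent dip = arctan|0.18819| = 10.7° (true dip is 15.8°, so apparent ≤ true as expected).

10.7°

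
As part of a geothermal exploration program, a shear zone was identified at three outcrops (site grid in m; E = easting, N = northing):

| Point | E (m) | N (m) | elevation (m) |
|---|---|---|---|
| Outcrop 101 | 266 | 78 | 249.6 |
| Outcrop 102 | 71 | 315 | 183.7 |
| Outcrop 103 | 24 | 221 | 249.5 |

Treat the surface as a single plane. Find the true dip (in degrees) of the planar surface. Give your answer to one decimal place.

Two edge vectors: Outcrop 101→Outcrop 102 = (-195, 237, -65.9), Outcrop 101→Outcrop 103 = (-242, 143, -0.1).
Normal n = (Outcrop 101→Outcrop 102) × (Outcrop 101→Outcrop 103) = (9400, 15928.3, 29469).
So ∂z/∂E = −n_x/n_z = −0.31898 and ∂z/∂N = −n_y/n_z = −0.54051.
Gradient magnitude |∇z| = √(a² + b²) = √(0.10175 + 0.29215) = 0.62761.
True dip = arctan(0.62761) = 32.1°, dipping toward NNE (azimuth ≈ 031°).

32.1°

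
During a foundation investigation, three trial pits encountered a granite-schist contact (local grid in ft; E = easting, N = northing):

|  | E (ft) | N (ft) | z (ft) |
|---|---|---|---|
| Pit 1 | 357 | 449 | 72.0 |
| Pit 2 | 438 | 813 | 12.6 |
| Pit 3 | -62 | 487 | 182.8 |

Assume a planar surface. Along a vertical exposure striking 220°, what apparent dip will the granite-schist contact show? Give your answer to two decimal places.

Let the plane be z = a·E + b·N + c.
Pit 2−Pit 1: 81a + 364b = −59.4;  Pit 3−Pit 1: −419a + 38b = 110.8.
Solving gives a = −0.27371, b = −0.10228.
Unit vector along 220° is (sin 220°, cos 220°) = (-0.6428, -0.7660).
Slope in that direction = a·(-0.6428) + b·(-0.7660) = 0.25429.
Apparent dip = arctan|0.25429| = 14.27° (true dip is 16.3°, so apparent ≤ true as expected).

14.27°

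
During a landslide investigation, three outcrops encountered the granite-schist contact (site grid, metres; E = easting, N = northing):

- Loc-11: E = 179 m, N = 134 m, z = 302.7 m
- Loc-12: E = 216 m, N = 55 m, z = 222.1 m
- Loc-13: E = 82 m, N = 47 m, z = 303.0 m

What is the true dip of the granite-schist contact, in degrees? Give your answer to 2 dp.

Let the plane be z = a·E + b·N + c.
Loc-12−Loc-11: 37a − 79b = −80.6;  Loc-13−Loc-11: −97a − 87b = 0.3.
Solving gives a = −0.64656, b = 0.71743.
Gradient magnitude |∇z| = √(a² + b²) = √(0.41804 + 0.51471) = 0.96579.
True dip = arctan(0.96579) = 44.00°, dipping toward SE (azimuth ≈ 138°).

44.00°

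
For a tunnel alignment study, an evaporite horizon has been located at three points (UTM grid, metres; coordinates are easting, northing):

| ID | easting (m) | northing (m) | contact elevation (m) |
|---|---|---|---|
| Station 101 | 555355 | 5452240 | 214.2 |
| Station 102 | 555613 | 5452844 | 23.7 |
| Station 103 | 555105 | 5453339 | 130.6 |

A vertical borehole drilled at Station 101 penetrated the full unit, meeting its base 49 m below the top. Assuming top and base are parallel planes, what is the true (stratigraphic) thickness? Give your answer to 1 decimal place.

45.5 m

Let the plane be z = a·easting + b·northing + c.
Station 102−Station 101: 258a + 604b = −190.5;  Station 103−Station 101: −250a + 1099b = −83.6.
Solving gives a = −0.36559, b = −0.15923.
|∇z| = √(a²+b²) = 0.39876, so dip δ = arctan(0.39876) = 21.74°.
True thickness = vertical thickness × cos δ = 49 × cos 21.74° = 45.5 m.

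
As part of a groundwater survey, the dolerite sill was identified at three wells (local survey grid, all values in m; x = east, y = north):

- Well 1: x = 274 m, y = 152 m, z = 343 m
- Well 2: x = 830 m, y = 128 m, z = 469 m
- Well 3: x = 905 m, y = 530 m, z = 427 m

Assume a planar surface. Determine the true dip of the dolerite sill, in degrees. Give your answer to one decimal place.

14.8°

Two edge vectors: Well 1→Well 2 = (556, -24, 126), Well 1→Well 3 = (631, 378, 84).
Normal n = (Well 1→Well 2) × (Well 1→Well 3) = (-49644, 32802, 225312).
So ∂z/∂x = −n_x/n_z = 0.22033 and ∂z/∂y = −n_y/n_z = −0.14558.
Gradient magnitude |∇z| = √(a² + b²) = √(0.04855 + 0.02119) = 0.26409.
True dip = arctan(0.26409) = 14.8°, dipping toward WNW (azimuth ≈ 303°).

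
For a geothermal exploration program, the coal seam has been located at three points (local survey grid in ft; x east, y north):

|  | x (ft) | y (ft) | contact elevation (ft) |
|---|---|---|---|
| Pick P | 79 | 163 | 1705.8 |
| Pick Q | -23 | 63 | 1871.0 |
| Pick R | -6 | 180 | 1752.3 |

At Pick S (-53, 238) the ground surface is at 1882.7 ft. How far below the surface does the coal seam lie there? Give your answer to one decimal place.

Two edge vectors: Pick P→Pick Q = (-102, -100, 165.2), Pick P→Pick R = (-85, 17, 46.5).
Normal n = (Pick P→Pick Q) × (Pick P→Pick R) = (-7458.4, -9299, -10234).
So ∂z/∂x = −n_x/n_z = −0.72879 and ∂z/∂y = −n_y/n_z = −0.90864.
Intercept c from Pick P: 1705.8 + 57.57 + 148.11 = 1911.48.
At (-53, 238): z_contact = 38.63 − 216.26 + 1911.48 = 1733.85 ft.
Depth below ground = 1882.7 − 1733.85 = 148.8 ft.

148.8 ft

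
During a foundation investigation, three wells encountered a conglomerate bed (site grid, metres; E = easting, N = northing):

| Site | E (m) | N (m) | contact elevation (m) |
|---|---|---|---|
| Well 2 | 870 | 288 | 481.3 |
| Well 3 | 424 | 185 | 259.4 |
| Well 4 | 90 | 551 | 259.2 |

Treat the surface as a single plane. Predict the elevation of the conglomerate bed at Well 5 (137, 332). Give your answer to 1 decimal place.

196.5 m

Two edge vectors: Well 2→Well 3 = (-446, -103, -221.9), Well 2→Well 4 = (-780, 263, -222.1).
Normal n = (Well 2→Well 3) × (Well 2→Well 4) = (81236, 74025.4, -197638).
So ∂z/∂E = −n_x/n_z = 0.41103 and ∂z/∂N = −n_y/n_z = 0.37455.
Intercept c from Well 2: 481.3 − 357.60 − 107.87 = 15.83.
At (137, 332): z = 56.3 + 124.4 + 15.83 = 196.5 m.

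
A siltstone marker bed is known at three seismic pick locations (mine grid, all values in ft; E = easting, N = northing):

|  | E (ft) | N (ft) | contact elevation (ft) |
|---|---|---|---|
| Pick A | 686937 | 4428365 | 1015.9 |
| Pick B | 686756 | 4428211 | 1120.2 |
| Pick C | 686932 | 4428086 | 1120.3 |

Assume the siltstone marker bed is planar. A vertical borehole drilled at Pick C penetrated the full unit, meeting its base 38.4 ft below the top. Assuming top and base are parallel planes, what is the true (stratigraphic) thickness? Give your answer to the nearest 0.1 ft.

Two edge vectors: Pick A→Pick B = (-181, -154, 104.3), Pick A→Pick C = (-5, -279, 104.4).
Normal n = (Pick A→Pick B) × (Pick A→Pick C) = (13022.1, 18374.9, 49729).
So ∂z/∂E = −n_x/n_z = −0.26186 and ∂z/∂N = −n_y/n_z = −0.36950.
|∇z| = √(a²+b²) = 0.45288, so dip δ = arctan(0.45288) = 24.36°.
True thickness = vertical thickness × cos δ = 38.4 × cos 24.36° = 35.0 ft.

35.0 ft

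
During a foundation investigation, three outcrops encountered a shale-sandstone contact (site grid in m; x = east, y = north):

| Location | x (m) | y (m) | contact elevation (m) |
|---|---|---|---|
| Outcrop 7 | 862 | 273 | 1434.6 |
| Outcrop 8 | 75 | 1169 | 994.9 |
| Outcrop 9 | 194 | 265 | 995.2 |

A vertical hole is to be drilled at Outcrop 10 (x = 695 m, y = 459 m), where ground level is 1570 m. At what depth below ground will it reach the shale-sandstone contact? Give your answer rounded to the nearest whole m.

229 m

Two edge vectors: Outcrop 7→Outcrop 8 = (-787, 896, -439.7), Outcrop 7→Outcrop 9 = (-668, -8, -439.4).
Normal n = (Outcrop 7→Outcrop 8) × (Outcrop 7→Outcrop 9) = (-397220, -52088.2, 604824).
So ∂z/∂x = −n_x/n_z = 0.65675 and ∂z/∂y = −n_y/n_z = 0.08612.
Intercept c from Outcrop 7: 1434.6 − 566.12 − 23.51 = 844.97.
At (695, 459): z_contact = 456.4 + 39.5 + 844.97 = 1340.9 m.
Depth below ground = 1570 − 1340.9 = 229 m.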